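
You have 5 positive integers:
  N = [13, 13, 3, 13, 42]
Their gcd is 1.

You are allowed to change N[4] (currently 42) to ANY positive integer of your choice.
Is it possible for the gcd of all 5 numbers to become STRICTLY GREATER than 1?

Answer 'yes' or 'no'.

Current gcd = 1
gcd of all OTHER numbers (without N[4]=42): gcd([13, 13, 3, 13]) = 1
The new gcd after any change is gcd(1, new_value).
This can be at most 1.
Since 1 = old gcd 1, the gcd can only stay the same or decrease.

Answer: no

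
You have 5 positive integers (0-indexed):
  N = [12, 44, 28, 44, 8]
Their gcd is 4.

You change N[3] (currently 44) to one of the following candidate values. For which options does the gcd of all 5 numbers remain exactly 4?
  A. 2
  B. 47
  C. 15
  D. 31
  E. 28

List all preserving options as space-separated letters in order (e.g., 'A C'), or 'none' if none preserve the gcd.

Old gcd = 4; gcd of others (without N[3]) = 4
New gcd for candidate v: gcd(4, v). Preserves old gcd iff gcd(4, v) = 4.
  Option A: v=2, gcd(4,2)=2 -> changes
  Option B: v=47, gcd(4,47)=1 -> changes
  Option C: v=15, gcd(4,15)=1 -> changes
  Option D: v=31, gcd(4,31)=1 -> changes
  Option E: v=28, gcd(4,28)=4 -> preserves

Answer: E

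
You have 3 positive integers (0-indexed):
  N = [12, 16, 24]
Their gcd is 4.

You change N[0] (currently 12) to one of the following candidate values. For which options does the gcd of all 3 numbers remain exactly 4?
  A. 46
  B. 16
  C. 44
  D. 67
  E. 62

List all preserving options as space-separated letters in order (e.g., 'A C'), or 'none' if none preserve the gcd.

Old gcd = 4; gcd of others (without N[0]) = 8
New gcd for candidate v: gcd(8, v). Preserves old gcd iff gcd(8, v) = 4.
  Option A: v=46, gcd(8,46)=2 -> changes
  Option B: v=16, gcd(8,16)=8 -> changes
  Option C: v=44, gcd(8,44)=4 -> preserves
  Option D: v=67, gcd(8,67)=1 -> changes
  Option E: v=62, gcd(8,62)=2 -> changes

Answer: C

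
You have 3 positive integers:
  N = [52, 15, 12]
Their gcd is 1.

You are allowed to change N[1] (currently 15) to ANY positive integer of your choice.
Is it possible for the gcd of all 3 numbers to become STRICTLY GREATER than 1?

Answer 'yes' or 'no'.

Answer: yes

Derivation:
Current gcd = 1
gcd of all OTHER numbers (without N[1]=15): gcd([52, 12]) = 4
The new gcd after any change is gcd(4, new_value).
This can be at most 4.
Since 4 > old gcd 1, the gcd CAN increase (e.g., set N[1] = 4).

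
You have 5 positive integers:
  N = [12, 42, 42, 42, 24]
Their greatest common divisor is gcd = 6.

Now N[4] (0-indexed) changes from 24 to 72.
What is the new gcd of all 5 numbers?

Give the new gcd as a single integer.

Numbers: [12, 42, 42, 42, 24], gcd = 6
Change: index 4, 24 -> 72
gcd of the OTHER numbers (without index 4): gcd([12, 42, 42, 42]) = 6
New gcd = gcd(g_others, new_val) = gcd(6, 72) = 6

Answer: 6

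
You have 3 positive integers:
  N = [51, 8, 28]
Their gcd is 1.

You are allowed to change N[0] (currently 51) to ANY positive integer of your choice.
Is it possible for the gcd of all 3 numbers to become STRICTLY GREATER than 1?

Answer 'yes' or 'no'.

Answer: yes

Derivation:
Current gcd = 1
gcd of all OTHER numbers (without N[0]=51): gcd([8, 28]) = 4
The new gcd after any change is gcd(4, new_value).
This can be at most 4.
Since 4 > old gcd 1, the gcd CAN increase (e.g., set N[0] = 4).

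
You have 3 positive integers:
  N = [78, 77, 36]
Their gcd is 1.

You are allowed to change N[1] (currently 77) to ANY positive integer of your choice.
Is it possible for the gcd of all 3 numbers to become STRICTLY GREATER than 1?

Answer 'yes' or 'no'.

Answer: yes

Derivation:
Current gcd = 1
gcd of all OTHER numbers (without N[1]=77): gcd([78, 36]) = 6
The new gcd after any change is gcd(6, new_value).
This can be at most 6.
Since 6 > old gcd 1, the gcd CAN increase (e.g., set N[1] = 6).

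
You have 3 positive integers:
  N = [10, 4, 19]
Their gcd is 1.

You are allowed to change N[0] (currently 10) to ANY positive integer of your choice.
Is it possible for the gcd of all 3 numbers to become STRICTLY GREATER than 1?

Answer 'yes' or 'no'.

Current gcd = 1
gcd of all OTHER numbers (without N[0]=10): gcd([4, 19]) = 1
The new gcd after any change is gcd(1, new_value).
This can be at most 1.
Since 1 = old gcd 1, the gcd can only stay the same or decrease.

Answer: no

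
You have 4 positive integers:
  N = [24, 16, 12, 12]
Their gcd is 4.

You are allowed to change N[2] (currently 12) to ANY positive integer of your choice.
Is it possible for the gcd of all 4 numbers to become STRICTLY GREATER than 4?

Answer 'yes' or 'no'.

Current gcd = 4
gcd of all OTHER numbers (without N[2]=12): gcd([24, 16, 12]) = 4
The new gcd after any change is gcd(4, new_value).
This can be at most 4.
Since 4 = old gcd 4, the gcd can only stay the same or decrease.

Answer: no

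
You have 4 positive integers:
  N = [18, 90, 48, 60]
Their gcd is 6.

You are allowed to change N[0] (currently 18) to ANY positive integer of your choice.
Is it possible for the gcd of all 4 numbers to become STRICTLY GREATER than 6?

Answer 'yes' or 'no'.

Answer: no

Derivation:
Current gcd = 6
gcd of all OTHER numbers (without N[0]=18): gcd([90, 48, 60]) = 6
The new gcd after any change is gcd(6, new_value).
This can be at most 6.
Since 6 = old gcd 6, the gcd can only stay the same or decrease.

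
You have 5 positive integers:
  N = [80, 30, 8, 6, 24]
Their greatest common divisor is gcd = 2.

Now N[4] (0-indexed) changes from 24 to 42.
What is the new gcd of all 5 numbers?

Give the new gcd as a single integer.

Numbers: [80, 30, 8, 6, 24], gcd = 2
Change: index 4, 24 -> 42
gcd of the OTHER numbers (without index 4): gcd([80, 30, 8, 6]) = 2
New gcd = gcd(g_others, new_val) = gcd(2, 42) = 2

Answer: 2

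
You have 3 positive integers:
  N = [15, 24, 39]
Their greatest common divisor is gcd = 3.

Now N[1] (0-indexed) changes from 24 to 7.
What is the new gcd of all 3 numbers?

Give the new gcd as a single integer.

Answer: 1

Derivation:
Numbers: [15, 24, 39], gcd = 3
Change: index 1, 24 -> 7
gcd of the OTHER numbers (without index 1): gcd([15, 39]) = 3
New gcd = gcd(g_others, new_val) = gcd(3, 7) = 1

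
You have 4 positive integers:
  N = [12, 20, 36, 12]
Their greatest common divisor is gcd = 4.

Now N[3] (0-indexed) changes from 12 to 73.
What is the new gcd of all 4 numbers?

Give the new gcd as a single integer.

Answer: 1

Derivation:
Numbers: [12, 20, 36, 12], gcd = 4
Change: index 3, 12 -> 73
gcd of the OTHER numbers (without index 3): gcd([12, 20, 36]) = 4
New gcd = gcd(g_others, new_val) = gcd(4, 73) = 1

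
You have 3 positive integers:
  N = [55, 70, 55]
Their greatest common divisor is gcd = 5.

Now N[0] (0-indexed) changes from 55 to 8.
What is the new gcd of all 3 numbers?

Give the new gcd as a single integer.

Numbers: [55, 70, 55], gcd = 5
Change: index 0, 55 -> 8
gcd of the OTHER numbers (without index 0): gcd([70, 55]) = 5
New gcd = gcd(g_others, new_val) = gcd(5, 8) = 1

Answer: 1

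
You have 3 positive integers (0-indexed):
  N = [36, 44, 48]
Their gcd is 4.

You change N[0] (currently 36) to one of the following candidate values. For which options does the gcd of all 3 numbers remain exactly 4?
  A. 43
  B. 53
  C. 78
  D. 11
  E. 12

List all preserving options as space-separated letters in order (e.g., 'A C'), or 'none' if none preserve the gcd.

Old gcd = 4; gcd of others (without N[0]) = 4
New gcd for candidate v: gcd(4, v). Preserves old gcd iff gcd(4, v) = 4.
  Option A: v=43, gcd(4,43)=1 -> changes
  Option B: v=53, gcd(4,53)=1 -> changes
  Option C: v=78, gcd(4,78)=2 -> changes
  Option D: v=11, gcd(4,11)=1 -> changes
  Option E: v=12, gcd(4,12)=4 -> preserves

Answer: E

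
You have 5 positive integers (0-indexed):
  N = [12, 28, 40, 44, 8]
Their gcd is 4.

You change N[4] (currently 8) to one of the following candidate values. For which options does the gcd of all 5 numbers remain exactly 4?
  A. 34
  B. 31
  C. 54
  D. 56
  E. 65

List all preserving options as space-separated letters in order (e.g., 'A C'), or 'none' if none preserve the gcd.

Old gcd = 4; gcd of others (without N[4]) = 4
New gcd for candidate v: gcd(4, v). Preserves old gcd iff gcd(4, v) = 4.
  Option A: v=34, gcd(4,34)=2 -> changes
  Option B: v=31, gcd(4,31)=1 -> changes
  Option C: v=54, gcd(4,54)=2 -> changes
  Option D: v=56, gcd(4,56)=4 -> preserves
  Option E: v=65, gcd(4,65)=1 -> changes

Answer: D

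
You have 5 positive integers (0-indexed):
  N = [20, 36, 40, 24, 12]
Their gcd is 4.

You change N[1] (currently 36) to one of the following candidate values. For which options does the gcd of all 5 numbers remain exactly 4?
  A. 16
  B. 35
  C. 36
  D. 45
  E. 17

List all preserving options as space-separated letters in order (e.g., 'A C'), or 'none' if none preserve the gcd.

Answer: A C

Derivation:
Old gcd = 4; gcd of others (without N[1]) = 4
New gcd for candidate v: gcd(4, v). Preserves old gcd iff gcd(4, v) = 4.
  Option A: v=16, gcd(4,16)=4 -> preserves
  Option B: v=35, gcd(4,35)=1 -> changes
  Option C: v=36, gcd(4,36)=4 -> preserves
  Option D: v=45, gcd(4,45)=1 -> changes
  Option E: v=17, gcd(4,17)=1 -> changes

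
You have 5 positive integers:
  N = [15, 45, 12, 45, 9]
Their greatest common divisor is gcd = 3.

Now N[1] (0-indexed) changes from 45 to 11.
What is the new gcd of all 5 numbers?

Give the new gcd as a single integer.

Answer: 1

Derivation:
Numbers: [15, 45, 12, 45, 9], gcd = 3
Change: index 1, 45 -> 11
gcd of the OTHER numbers (without index 1): gcd([15, 12, 45, 9]) = 3
New gcd = gcd(g_others, new_val) = gcd(3, 11) = 1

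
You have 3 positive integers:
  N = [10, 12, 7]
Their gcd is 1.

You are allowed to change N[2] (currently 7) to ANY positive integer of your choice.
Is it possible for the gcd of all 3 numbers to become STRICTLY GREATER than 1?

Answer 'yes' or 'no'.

Current gcd = 1
gcd of all OTHER numbers (without N[2]=7): gcd([10, 12]) = 2
The new gcd after any change is gcd(2, new_value).
This can be at most 2.
Since 2 > old gcd 1, the gcd CAN increase (e.g., set N[2] = 2).

Answer: yes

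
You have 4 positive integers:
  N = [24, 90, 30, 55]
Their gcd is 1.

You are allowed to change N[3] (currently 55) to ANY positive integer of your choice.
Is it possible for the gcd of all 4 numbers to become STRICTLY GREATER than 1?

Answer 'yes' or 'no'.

Answer: yes

Derivation:
Current gcd = 1
gcd of all OTHER numbers (without N[3]=55): gcd([24, 90, 30]) = 6
The new gcd after any change is gcd(6, new_value).
This can be at most 6.
Since 6 > old gcd 1, the gcd CAN increase (e.g., set N[3] = 6).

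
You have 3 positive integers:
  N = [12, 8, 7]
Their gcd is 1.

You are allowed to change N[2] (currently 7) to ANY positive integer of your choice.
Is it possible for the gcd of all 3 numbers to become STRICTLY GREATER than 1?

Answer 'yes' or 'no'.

Answer: yes

Derivation:
Current gcd = 1
gcd of all OTHER numbers (without N[2]=7): gcd([12, 8]) = 4
The new gcd after any change is gcd(4, new_value).
This can be at most 4.
Since 4 > old gcd 1, the gcd CAN increase (e.g., set N[2] = 4).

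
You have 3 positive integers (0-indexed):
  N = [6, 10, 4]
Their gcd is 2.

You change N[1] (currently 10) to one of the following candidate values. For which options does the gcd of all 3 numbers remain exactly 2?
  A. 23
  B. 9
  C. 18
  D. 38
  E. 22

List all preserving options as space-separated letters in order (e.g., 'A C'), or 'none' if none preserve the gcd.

Answer: C D E

Derivation:
Old gcd = 2; gcd of others (without N[1]) = 2
New gcd for candidate v: gcd(2, v). Preserves old gcd iff gcd(2, v) = 2.
  Option A: v=23, gcd(2,23)=1 -> changes
  Option B: v=9, gcd(2,9)=1 -> changes
  Option C: v=18, gcd(2,18)=2 -> preserves
  Option D: v=38, gcd(2,38)=2 -> preserves
  Option E: v=22, gcd(2,22)=2 -> preserves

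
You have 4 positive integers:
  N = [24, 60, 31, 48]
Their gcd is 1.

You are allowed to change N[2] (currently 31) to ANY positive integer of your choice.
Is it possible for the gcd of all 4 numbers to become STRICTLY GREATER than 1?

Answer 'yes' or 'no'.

Current gcd = 1
gcd of all OTHER numbers (without N[2]=31): gcd([24, 60, 48]) = 12
The new gcd after any change is gcd(12, new_value).
This can be at most 12.
Since 12 > old gcd 1, the gcd CAN increase (e.g., set N[2] = 12).

Answer: yes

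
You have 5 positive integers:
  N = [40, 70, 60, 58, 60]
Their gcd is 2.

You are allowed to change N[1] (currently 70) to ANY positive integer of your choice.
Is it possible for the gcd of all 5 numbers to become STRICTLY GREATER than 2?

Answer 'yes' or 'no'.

Answer: no

Derivation:
Current gcd = 2
gcd of all OTHER numbers (without N[1]=70): gcd([40, 60, 58, 60]) = 2
The new gcd after any change is gcd(2, new_value).
This can be at most 2.
Since 2 = old gcd 2, the gcd can only stay the same or decrease.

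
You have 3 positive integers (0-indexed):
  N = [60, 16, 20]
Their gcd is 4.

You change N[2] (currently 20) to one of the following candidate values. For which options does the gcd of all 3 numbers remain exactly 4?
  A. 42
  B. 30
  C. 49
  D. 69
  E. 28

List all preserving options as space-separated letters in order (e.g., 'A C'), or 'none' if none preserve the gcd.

Old gcd = 4; gcd of others (without N[2]) = 4
New gcd for candidate v: gcd(4, v). Preserves old gcd iff gcd(4, v) = 4.
  Option A: v=42, gcd(4,42)=2 -> changes
  Option B: v=30, gcd(4,30)=2 -> changes
  Option C: v=49, gcd(4,49)=1 -> changes
  Option D: v=69, gcd(4,69)=1 -> changes
  Option E: v=28, gcd(4,28)=4 -> preserves

Answer: E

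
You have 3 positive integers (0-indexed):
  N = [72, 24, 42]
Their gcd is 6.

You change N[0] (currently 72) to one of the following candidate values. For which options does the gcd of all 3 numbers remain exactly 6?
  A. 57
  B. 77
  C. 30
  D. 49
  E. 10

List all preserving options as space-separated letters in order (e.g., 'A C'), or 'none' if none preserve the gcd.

Old gcd = 6; gcd of others (without N[0]) = 6
New gcd for candidate v: gcd(6, v). Preserves old gcd iff gcd(6, v) = 6.
  Option A: v=57, gcd(6,57)=3 -> changes
  Option B: v=77, gcd(6,77)=1 -> changes
  Option C: v=30, gcd(6,30)=6 -> preserves
  Option D: v=49, gcd(6,49)=1 -> changes
  Option E: v=10, gcd(6,10)=2 -> changes

Answer: C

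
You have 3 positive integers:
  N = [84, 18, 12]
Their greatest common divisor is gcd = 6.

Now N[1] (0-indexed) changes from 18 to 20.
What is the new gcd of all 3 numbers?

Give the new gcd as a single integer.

Numbers: [84, 18, 12], gcd = 6
Change: index 1, 18 -> 20
gcd of the OTHER numbers (without index 1): gcd([84, 12]) = 12
New gcd = gcd(g_others, new_val) = gcd(12, 20) = 4

Answer: 4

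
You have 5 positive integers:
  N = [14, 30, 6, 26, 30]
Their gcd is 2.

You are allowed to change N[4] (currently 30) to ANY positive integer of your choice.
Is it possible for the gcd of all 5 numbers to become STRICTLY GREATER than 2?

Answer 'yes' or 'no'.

Current gcd = 2
gcd of all OTHER numbers (without N[4]=30): gcd([14, 30, 6, 26]) = 2
The new gcd after any change is gcd(2, new_value).
This can be at most 2.
Since 2 = old gcd 2, the gcd can only stay the same or decrease.

Answer: no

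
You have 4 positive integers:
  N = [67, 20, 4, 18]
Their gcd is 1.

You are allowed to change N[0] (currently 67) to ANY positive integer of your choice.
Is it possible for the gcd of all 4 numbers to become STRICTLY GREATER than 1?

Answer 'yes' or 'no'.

Answer: yes

Derivation:
Current gcd = 1
gcd of all OTHER numbers (without N[0]=67): gcd([20, 4, 18]) = 2
The new gcd after any change is gcd(2, new_value).
This can be at most 2.
Since 2 > old gcd 1, the gcd CAN increase (e.g., set N[0] = 2).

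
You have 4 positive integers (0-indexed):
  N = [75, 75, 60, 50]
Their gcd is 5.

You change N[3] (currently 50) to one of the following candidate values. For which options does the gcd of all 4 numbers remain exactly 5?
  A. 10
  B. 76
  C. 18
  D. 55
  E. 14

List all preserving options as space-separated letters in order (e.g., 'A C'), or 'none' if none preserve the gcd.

Old gcd = 5; gcd of others (without N[3]) = 15
New gcd for candidate v: gcd(15, v). Preserves old gcd iff gcd(15, v) = 5.
  Option A: v=10, gcd(15,10)=5 -> preserves
  Option B: v=76, gcd(15,76)=1 -> changes
  Option C: v=18, gcd(15,18)=3 -> changes
  Option D: v=55, gcd(15,55)=5 -> preserves
  Option E: v=14, gcd(15,14)=1 -> changes

Answer: A D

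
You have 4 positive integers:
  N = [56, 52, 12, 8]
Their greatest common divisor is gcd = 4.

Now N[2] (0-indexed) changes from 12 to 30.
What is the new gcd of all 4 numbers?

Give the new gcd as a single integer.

Answer: 2

Derivation:
Numbers: [56, 52, 12, 8], gcd = 4
Change: index 2, 12 -> 30
gcd of the OTHER numbers (without index 2): gcd([56, 52, 8]) = 4
New gcd = gcd(g_others, new_val) = gcd(4, 30) = 2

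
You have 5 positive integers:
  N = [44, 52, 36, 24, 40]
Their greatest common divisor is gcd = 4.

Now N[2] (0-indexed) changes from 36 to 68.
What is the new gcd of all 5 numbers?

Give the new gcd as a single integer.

Answer: 4

Derivation:
Numbers: [44, 52, 36, 24, 40], gcd = 4
Change: index 2, 36 -> 68
gcd of the OTHER numbers (without index 2): gcd([44, 52, 24, 40]) = 4
New gcd = gcd(g_others, new_val) = gcd(4, 68) = 4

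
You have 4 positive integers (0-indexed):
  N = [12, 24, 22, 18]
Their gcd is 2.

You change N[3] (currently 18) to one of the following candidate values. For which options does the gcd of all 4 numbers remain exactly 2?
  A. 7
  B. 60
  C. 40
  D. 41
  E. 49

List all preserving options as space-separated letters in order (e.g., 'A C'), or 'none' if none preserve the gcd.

Answer: B C

Derivation:
Old gcd = 2; gcd of others (without N[3]) = 2
New gcd for candidate v: gcd(2, v). Preserves old gcd iff gcd(2, v) = 2.
  Option A: v=7, gcd(2,7)=1 -> changes
  Option B: v=60, gcd(2,60)=2 -> preserves
  Option C: v=40, gcd(2,40)=2 -> preserves
  Option D: v=41, gcd(2,41)=1 -> changes
  Option E: v=49, gcd(2,49)=1 -> changes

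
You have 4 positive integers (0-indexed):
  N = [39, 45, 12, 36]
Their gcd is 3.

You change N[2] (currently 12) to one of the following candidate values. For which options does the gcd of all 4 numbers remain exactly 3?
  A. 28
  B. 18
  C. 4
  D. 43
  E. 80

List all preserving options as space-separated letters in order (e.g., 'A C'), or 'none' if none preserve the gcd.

Answer: B

Derivation:
Old gcd = 3; gcd of others (without N[2]) = 3
New gcd for candidate v: gcd(3, v). Preserves old gcd iff gcd(3, v) = 3.
  Option A: v=28, gcd(3,28)=1 -> changes
  Option B: v=18, gcd(3,18)=3 -> preserves
  Option C: v=4, gcd(3,4)=1 -> changes
  Option D: v=43, gcd(3,43)=1 -> changes
  Option E: v=80, gcd(3,80)=1 -> changes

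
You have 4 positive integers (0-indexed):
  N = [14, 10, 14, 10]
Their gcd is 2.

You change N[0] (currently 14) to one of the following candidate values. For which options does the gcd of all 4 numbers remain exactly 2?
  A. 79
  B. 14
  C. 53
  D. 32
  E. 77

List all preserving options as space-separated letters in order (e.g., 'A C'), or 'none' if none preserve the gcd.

Answer: B D

Derivation:
Old gcd = 2; gcd of others (without N[0]) = 2
New gcd for candidate v: gcd(2, v). Preserves old gcd iff gcd(2, v) = 2.
  Option A: v=79, gcd(2,79)=1 -> changes
  Option B: v=14, gcd(2,14)=2 -> preserves
  Option C: v=53, gcd(2,53)=1 -> changes
  Option D: v=32, gcd(2,32)=2 -> preserves
  Option E: v=77, gcd(2,77)=1 -> changes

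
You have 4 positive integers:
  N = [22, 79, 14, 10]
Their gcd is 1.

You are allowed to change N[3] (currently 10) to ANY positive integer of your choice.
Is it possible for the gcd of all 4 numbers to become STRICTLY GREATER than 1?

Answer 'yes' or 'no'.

Answer: no

Derivation:
Current gcd = 1
gcd of all OTHER numbers (without N[3]=10): gcd([22, 79, 14]) = 1
The new gcd after any change is gcd(1, new_value).
This can be at most 1.
Since 1 = old gcd 1, the gcd can only stay the same or decrease.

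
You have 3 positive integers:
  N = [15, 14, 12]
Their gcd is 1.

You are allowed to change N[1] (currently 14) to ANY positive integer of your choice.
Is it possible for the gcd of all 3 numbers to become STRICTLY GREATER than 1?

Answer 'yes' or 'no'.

Current gcd = 1
gcd of all OTHER numbers (without N[1]=14): gcd([15, 12]) = 3
The new gcd after any change is gcd(3, new_value).
This can be at most 3.
Since 3 > old gcd 1, the gcd CAN increase (e.g., set N[1] = 3).

Answer: yes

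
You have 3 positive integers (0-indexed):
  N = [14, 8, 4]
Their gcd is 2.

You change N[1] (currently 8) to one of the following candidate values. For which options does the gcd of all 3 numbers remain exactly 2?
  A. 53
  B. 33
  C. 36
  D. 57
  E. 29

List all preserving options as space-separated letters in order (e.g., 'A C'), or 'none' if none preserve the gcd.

Answer: C

Derivation:
Old gcd = 2; gcd of others (without N[1]) = 2
New gcd for candidate v: gcd(2, v). Preserves old gcd iff gcd(2, v) = 2.
  Option A: v=53, gcd(2,53)=1 -> changes
  Option B: v=33, gcd(2,33)=1 -> changes
  Option C: v=36, gcd(2,36)=2 -> preserves
  Option D: v=57, gcd(2,57)=1 -> changes
  Option E: v=29, gcd(2,29)=1 -> changes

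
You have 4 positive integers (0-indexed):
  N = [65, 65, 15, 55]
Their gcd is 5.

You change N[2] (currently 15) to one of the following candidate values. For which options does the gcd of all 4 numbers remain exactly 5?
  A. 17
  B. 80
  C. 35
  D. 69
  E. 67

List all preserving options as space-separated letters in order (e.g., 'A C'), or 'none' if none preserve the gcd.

Answer: B C

Derivation:
Old gcd = 5; gcd of others (without N[2]) = 5
New gcd for candidate v: gcd(5, v). Preserves old gcd iff gcd(5, v) = 5.
  Option A: v=17, gcd(5,17)=1 -> changes
  Option B: v=80, gcd(5,80)=5 -> preserves
  Option C: v=35, gcd(5,35)=5 -> preserves
  Option D: v=69, gcd(5,69)=1 -> changes
  Option E: v=67, gcd(5,67)=1 -> changes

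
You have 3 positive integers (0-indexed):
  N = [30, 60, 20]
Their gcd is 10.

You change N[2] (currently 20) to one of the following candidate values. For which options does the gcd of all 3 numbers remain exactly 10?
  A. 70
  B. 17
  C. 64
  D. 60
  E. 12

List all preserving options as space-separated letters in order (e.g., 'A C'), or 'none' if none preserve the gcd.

Answer: A

Derivation:
Old gcd = 10; gcd of others (without N[2]) = 30
New gcd for candidate v: gcd(30, v). Preserves old gcd iff gcd(30, v) = 10.
  Option A: v=70, gcd(30,70)=10 -> preserves
  Option B: v=17, gcd(30,17)=1 -> changes
  Option C: v=64, gcd(30,64)=2 -> changes
  Option D: v=60, gcd(30,60)=30 -> changes
  Option E: v=12, gcd(30,12)=6 -> changes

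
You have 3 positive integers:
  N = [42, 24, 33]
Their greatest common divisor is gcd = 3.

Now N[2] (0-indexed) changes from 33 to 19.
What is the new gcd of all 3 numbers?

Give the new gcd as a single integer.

Numbers: [42, 24, 33], gcd = 3
Change: index 2, 33 -> 19
gcd of the OTHER numbers (without index 2): gcd([42, 24]) = 6
New gcd = gcd(g_others, new_val) = gcd(6, 19) = 1

Answer: 1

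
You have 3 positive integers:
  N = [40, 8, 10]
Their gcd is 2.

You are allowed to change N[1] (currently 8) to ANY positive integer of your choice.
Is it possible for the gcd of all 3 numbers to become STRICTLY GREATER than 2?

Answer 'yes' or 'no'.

Answer: yes

Derivation:
Current gcd = 2
gcd of all OTHER numbers (without N[1]=8): gcd([40, 10]) = 10
The new gcd after any change is gcd(10, new_value).
This can be at most 10.
Since 10 > old gcd 2, the gcd CAN increase (e.g., set N[1] = 10).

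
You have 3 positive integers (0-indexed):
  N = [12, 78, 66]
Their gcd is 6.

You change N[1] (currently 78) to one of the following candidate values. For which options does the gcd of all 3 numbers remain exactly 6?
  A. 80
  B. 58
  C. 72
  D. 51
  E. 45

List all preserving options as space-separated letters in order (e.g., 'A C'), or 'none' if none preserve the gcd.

Answer: C

Derivation:
Old gcd = 6; gcd of others (without N[1]) = 6
New gcd for candidate v: gcd(6, v). Preserves old gcd iff gcd(6, v) = 6.
  Option A: v=80, gcd(6,80)=2 -> changes
  Option B: v=58, gcd(6,58)=2 -> changes
  Option C: v=72, gcd(6,72)=6 -> preserves
  Option D: v=51, gcd(6,51)=3 -> changes
  Option E: v=45, gcd(6,45)=3 -> changes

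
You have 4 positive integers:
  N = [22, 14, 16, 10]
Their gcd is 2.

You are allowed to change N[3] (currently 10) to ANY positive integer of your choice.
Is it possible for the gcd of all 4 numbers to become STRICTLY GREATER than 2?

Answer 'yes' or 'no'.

Current gcd = 2
gcd of all OTHER numbers (without N[3]=10): gcd([22, 14, 16]) = 2
The new gcd after any change is gcd(2, new_value).
This can be at most 2.
Since 2 = old gcd 2, the gcd can only stay the same or decrease.

Answer: no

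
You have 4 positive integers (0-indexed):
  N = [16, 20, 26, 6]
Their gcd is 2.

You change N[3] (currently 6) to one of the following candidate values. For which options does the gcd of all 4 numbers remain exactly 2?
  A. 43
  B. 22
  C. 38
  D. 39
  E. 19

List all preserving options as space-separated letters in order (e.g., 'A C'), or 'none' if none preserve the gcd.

Answer: B C

Derivation:
Old gcd = 2; gcd of others (without N[3]) = 2
New gcd for candidate v: gcd(2, v). Preserves old gcd iff gcd(2, v) = 2.
  Option A: v=43, gcd(2,43)=1 -> changes
  Option B: v=22, gcd(2,22)=2 -> preserves
  Option C: v=38, gcd(2,38)=2 -> preserves
  Option D: v=39, gcd(2,39)=1 -> changes
  Option E: v=19, gcd(2,19)=1 -> changes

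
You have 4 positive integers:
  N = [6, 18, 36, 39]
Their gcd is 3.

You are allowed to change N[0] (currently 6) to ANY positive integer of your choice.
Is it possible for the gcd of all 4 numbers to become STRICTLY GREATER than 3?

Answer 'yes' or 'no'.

Current gcd = 3
gcd of all OTHER numbers (without N[0]=6): gcd([18, 36, 39]) = 3
The new gcd after any change is gcd(3, new_value).
This can be at most 3.
Since 3 = old gcd 3, the gcd can only stay the same or decrease.

Answer: no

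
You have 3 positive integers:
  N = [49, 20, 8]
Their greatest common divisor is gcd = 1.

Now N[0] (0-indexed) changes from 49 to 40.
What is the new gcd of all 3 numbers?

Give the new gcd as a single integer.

Numbers: [49, 20, 8], gcd = 1
Change: index 0, 49 -> 40
gcd of the OTHER numbers (without index 0): gcd([20, 8]) = 4
New gcd = gcd(g_others, new_val) = gcd(4, 40) = 4

Answer: 4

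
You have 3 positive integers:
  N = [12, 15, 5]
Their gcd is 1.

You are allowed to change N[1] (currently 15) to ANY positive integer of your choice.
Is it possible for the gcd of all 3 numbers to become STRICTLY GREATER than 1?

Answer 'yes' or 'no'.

Answer: no

Derivation:
Current gcd = 1
gcd of all OTHER numbers (without N[1]=15): gcd([12, 5]) = 1
The new gcd after any change is gcd(1, new_value).
This can be at most 1.
Since 1 = old gcd 1, the gcd can only stay the same or decrease.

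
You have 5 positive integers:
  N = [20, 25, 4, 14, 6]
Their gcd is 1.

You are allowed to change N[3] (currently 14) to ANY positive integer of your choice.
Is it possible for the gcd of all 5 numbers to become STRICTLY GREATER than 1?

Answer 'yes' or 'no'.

Answer: no

Derivation:
Current gcd = 1
gcd of all OTHER numbers (without N[3]=14): gcd([20, 25, 4, 6]) = 1
The new gcd after any change is gcd(1, new_value).
This can be at most 1.
Since 1 = old gcd 1, the gcd can only stay the same or decrease.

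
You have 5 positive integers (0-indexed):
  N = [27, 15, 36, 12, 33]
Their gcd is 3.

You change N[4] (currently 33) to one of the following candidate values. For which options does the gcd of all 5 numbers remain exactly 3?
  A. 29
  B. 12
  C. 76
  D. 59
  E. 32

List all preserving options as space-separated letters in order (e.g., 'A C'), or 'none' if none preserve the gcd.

Answer: B

Derivation:
Old gcd = 3; gcd of others (without N[4]) = 3
New gcd for candidate v: gcd(3, v). Preserves old gcd iff gcd(3, v) = 3.
  Option A: v=29, gcd(3,29)=1 -> changes
  Option B: v=12, gcd(3,12)=3 -> preserves
  Option C: v=76, gcd(3,76)=1 -> changes
  Option D: v=59, gcd(3,59)=1 -> changes
  Option E: v=32, gcd(3,32)=1 -> changes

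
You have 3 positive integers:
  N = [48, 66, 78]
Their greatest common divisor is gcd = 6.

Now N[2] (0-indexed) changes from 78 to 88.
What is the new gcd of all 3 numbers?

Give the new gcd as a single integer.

Numbers: [48, 66, 78], gcd = 6
Change: index 2, 78 -> 88
gcd of the OTHER numbers (without index 2): gcd([48, 66]) = 6
New gcd = gcd(g_others, new_val) = gcd(6, 88) = 2

Answer: 2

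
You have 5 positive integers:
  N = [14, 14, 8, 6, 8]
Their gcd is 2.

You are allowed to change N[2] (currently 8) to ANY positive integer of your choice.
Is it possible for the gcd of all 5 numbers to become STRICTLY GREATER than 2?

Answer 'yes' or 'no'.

Answer: no

Derivation:
Current gcd = 2
gcd of all OTHER numbers (without N[2]=8): gcd([14, 14, 6, 8]) = 2
The new gcd after any change is gcd(2, new_value).
This can be at most 2.
Since 2 = old gcd 2, the gcd can only stay the same or decrease.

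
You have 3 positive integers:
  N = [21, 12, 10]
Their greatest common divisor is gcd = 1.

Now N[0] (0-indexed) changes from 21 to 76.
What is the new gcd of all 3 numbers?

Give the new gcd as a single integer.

Numbers: [21, 12, 10], gcd = 1
Change: index 0, 21 -> 76
gcd of the OTHER numbers (without index 0): gcd([12, 10]) = 2
New gcd = gcd(g_others, new_val) = gcd(2, 76) = 2

Answer: 2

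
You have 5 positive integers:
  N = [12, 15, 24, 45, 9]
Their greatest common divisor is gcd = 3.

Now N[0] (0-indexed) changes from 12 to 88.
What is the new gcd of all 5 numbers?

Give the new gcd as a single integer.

Answer: 1

Derivation:
Numbers: [12, 15, 24, 45, 9], gcd = 3
Change: index 0, 12 -> 88
gcd of the OTHER numbers (without index 0): gcd([15, 24, 45, 9]) = 3
New gcd = gcd(g_others, new_val) = gcd(3, 88) = 1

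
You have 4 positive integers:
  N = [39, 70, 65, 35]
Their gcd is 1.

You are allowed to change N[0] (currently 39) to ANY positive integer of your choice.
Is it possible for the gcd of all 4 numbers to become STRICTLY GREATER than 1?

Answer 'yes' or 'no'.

Current gcd = 1
gcd of all OTHER numbers (without N[0]=39): gcd([70, 65, 35]) = 5
The new gcd after any change is gcd(5, new_value).
This can be at most 5.
Since 5 > old gcd 1, the gcd CAN increase (e.g., set N[0] = 5).

Answer: yes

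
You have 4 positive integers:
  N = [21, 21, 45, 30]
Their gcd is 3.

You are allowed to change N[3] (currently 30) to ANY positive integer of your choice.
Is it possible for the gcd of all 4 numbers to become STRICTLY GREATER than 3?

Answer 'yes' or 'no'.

Current gcd = 3
gcd of all OTHER numbers (without N[3]=30): gcd([21, 21, 45]) = 3
The new gcd after any change is gcd(3, new_value).
This can be at most 3.
Since 3 = old gcd 3, the gcd can only stay the same or decrease.

Answer: no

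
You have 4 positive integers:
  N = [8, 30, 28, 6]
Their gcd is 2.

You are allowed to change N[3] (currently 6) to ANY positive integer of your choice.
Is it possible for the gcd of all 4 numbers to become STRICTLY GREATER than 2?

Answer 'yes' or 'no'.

Current gcd = 2
gcd of all OTHER numbers (without N[3]=6): gcd([8, 30, 28]) = 2
The new gcd after any change is gcd(2, new_value).
This can be at most 2.
Since 2 = old gcd 2, the gcd can only stay the same or decrease.

Answer: no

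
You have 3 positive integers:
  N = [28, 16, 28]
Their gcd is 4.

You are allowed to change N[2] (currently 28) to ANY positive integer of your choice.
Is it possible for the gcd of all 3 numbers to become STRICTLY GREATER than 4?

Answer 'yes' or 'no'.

Answer: no

Derivation:
Current gcd = 4
gcd of all OTHER numbers (without N[2]=28): gcd([28, 16]) = 4
The new gcd after any change is gcd(4, new_value).
This can be at most 4.
Since 4 = old gcd 4, the gcd can only stay the same or decrease.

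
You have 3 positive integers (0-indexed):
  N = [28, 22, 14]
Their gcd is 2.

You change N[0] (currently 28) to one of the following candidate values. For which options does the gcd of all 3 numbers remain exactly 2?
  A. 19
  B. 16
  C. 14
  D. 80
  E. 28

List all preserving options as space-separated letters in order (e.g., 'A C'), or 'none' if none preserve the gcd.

Old gcd = 2; gcd of others (without N[0]) = 2
New gcd for candidate v: gcd(2, v). Preserves old gcd iff gcd(2, v) = 2.
  Option A: v=19, gcd(2,19)=1 -> changes
  Option B: v=16, gcd(2,16)=2 -> preserves
  Option C: v=14, gcd(2,14)=2 -> preserves
  Option D: v=80, gcd(2,80)=2 -> preserves
  Option E: v=28, gcd(2,28)=2 -> preserves

Answer: B C D E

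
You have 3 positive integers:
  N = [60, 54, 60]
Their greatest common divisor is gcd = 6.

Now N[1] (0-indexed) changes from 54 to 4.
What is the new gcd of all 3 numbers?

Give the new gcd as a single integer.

Answer: 4

Derivation:
Numbers: [60, 54, 60], gcd = 6
Change: index 1, 54 -> 4
gcd of the OTHER numbers (without index 1): gcd([60, 60]) = 60
New gcd = gcd(g_others, new_val) = gcd(60, 4) = 4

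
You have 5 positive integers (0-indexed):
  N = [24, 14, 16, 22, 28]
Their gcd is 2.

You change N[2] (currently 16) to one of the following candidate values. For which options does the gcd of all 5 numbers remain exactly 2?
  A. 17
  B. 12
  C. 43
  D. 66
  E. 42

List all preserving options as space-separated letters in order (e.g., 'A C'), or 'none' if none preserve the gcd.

Old gcd = 2; gcd of others (without N[2]) = 2
New gcd for candidate v: gcd(2, v). Preserves old gcd iff gcd(2, v) = 2.
  Option A: v=17, gcd(2,17)=1 -> changes
  Option B: v=12, gcd(2,12)=2 -> preserves
  Option C: v=43, gcd(2,43)=1 -> changes
  Option D: v=66, gcd(2,66)=2 -> preserves
  Option E: v=42, gcd(2,42)=2 -> preserves

Answer: B D E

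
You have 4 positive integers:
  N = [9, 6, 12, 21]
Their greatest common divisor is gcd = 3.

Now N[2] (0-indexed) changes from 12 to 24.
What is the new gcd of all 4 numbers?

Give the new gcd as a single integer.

Numbers: [9, 6, 12, 21], gcd = 3
Change: index 2, 12 -> 24
gcd of the OTHER numbers (without index 2): gcd([9, 6, 21]) = 3
New gcd = gcd(g_others, new_val) = gcd(3, 24) = 3

Answer: 3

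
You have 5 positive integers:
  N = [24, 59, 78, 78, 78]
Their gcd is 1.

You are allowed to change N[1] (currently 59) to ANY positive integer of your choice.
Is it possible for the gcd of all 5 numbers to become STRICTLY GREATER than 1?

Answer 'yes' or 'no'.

Answer: yes

Derivation:
Current gcd = 1
gcd of all OTHER numbers (without N[1]=59): gcd([24, 78, 78, 78]) = 6
The new gcd after any change is gcd(6, new_value).
This can be at most 6.
Since 6 > old gcd 1, the gcd CAN increase (e.g., set N[1] = 6).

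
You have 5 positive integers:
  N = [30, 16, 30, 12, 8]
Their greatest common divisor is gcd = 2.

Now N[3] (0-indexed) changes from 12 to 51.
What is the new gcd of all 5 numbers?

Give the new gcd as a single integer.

Numbers: [30, 16, 30, 12, 8], gcd = 2
Change: index 3, 12 -> 51
gcd of the OTHER numbers (without index 3): gcd([30, 16, 30, 8]) = 2
New gcd = gcd(g_others, new_val) = gcd(2, 51) = 1

Answer: 1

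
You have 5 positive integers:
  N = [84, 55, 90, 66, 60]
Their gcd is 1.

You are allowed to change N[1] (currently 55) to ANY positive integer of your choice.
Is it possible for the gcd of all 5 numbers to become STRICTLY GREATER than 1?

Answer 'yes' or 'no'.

Current gcd = 1
gcd of all OTHER numbers (without N[1]=55): gcd([84, 90, 66, 60]) = 6
The new gcd after any change is gcd(6, new_value).
This can be at most 6.
Since 6 > old gcd 1, the gcd CAN increase (e.g., set N[1] = 6).

Answer: yes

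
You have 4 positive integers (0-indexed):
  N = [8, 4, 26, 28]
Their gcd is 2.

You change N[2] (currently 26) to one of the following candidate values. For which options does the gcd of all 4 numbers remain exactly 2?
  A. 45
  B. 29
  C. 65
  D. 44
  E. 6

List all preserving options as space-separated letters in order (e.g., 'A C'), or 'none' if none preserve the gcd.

Old gcd = 2; gcd of others (without N[2]) = 4
New gcd for candidate v: gcd(4, v). Preserves old gcd iff gcd(4, v) = 2.
  Option A: v=45, gcd(4,45)=1 -> changes
  Option B: v=29, gcd(4,29)=1 -> changes
  Option C: v=65, gcd(4,65)=1 -> changes
  Option D: v=44, gcd(4,44)=4 -> changes
  Option E: v=6, gcd(4,6)=2 -> preserves

Answer: E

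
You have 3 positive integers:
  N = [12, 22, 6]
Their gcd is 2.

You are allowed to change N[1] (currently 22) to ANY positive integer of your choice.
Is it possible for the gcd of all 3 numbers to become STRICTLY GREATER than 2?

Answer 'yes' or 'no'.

Answer: yes

Derivation:
Current gcd = 2
gcd of all OTHER numbers (without N[1]=22): gcd([12, 6]) = 6
The new gcd after any change is gcd(6, new_value).
This can be at most 6.
Since 6 > old gcd 2, the gcd CAN increase (e.g., set N[1] = 6).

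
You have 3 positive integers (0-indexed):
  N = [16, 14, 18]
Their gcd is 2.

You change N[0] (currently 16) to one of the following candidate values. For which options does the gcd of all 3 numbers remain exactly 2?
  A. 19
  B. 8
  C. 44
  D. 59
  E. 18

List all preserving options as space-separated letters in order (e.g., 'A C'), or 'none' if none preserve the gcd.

Answer: B C E

Derivation:
Old gcd = 2; gcd of others (without N[0]) = 2
New gcd for candidate v: gcd(2, v). Preserves old gcd iff gcd(2, v) = 2.
  Option A: v=19, gcd(2,19)=1 -> changes
  Option B: v=8, gcd(2,8)=2 -> preserves
  Option C: v=44, gcd(2,44)=2 -> preserves
  Option D: v=59, gcd(2,59)=1 -> changes
  Option E: v=18, gcd(2,18)=2 -> preserves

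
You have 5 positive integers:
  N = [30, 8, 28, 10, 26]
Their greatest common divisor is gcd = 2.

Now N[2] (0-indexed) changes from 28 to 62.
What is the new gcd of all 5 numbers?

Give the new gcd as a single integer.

Numbers: [30, 8, 28, 10, 26], gcd = 2
Change: index 2, 28 -> 62
gcd of the OTHER numbers (without index 2): gcd([30, 8, 10, 26]) = 2
New gcd = gcd(g_others, new_val) = gcd(2, 62) = 2

Answer: 2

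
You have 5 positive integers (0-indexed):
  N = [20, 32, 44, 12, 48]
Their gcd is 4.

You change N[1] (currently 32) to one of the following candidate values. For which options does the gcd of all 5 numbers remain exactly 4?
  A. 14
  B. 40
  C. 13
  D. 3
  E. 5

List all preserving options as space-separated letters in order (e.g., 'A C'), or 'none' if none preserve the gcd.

Answer: B

Derivation:
Old gcd = 4; gcd of others (without N[1]) = 4
New gcd for candidate v: gcd(4, v). Preserves old gcd iff gcd(4, v) = 4.
  Option A: v=14, gcd(4,14)=2 -> changes
  Option B: v=40, gcd(4,40)=4 -> preserves
  Option C: v=13, gcd(4,13)=1 -> changes
  Option D: v=3, gcd(4,3)=1 -> changes
  Option E: v=5, gcd(4,5)=1 -> changes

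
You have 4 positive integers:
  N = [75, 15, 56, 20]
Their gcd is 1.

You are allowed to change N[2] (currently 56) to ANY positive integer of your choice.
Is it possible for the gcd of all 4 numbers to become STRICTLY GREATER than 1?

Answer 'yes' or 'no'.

Current gcd = 1
gcd of all OTHER numbers (without N[2]=56): gcd([75, 15, 20]) = 5
The new gcd after any change is gcd(5, new_value).
This can be at most 5.
Since 5 > old gcd 1, the gcd CAN increase (e.g., set N[2] = 5).

Answer: yes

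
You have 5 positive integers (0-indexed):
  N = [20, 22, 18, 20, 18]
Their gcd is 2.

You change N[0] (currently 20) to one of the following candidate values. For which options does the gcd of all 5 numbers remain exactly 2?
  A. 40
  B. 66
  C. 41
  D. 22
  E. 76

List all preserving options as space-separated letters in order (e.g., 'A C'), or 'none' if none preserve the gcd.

Answer: A B D E

Derivation:
Old gcd = 2; gcd of others (without N[0]) = 2
New gcd for candidate v: gcd(2, v). Preserves old gcd iff gcd(2, v) = 2.
  Option A: v=40, gcd(2,40)=2 -> preserves
  Option B: v=66, gcd(2,66)=2 -> preserves
  Option C: v=41, gcd(2,41)=1 -> changes
  Option D: v=22, gcd(2,22)=2 -> preserves
  Option E: v=76, gcd(2,76)=2 -> preserves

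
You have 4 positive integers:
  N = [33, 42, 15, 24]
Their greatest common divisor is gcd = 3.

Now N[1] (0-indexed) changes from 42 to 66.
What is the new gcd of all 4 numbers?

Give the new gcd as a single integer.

Answer: 3

Derivation:
Numbers: [33, 42, 15, 24], gcd = 3
Change: index 1, 42 -> 66
gcd of the OTHER numbers (without index 1): gcd([33, 15, 24]) = 3
New gcd = gcd(g_others, new_val) = gcd(3, 66) = 3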